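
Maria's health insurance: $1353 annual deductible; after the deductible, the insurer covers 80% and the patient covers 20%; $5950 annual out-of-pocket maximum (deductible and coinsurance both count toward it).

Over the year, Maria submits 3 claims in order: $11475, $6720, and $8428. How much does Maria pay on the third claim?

$1228.60

Bill 1, $11475: deductible takes $1353, $10122 remains; 20% of $10122 = $2024.40. Patient owes $3377.40 (running OOP $3377.40).
Bill 2, $6720: deductible already satisfied, so patient's share is 20% × $6720 = $1344. Patient owes $1344 (running OOP $4721.40).
Bill 3, $8428: 20% coinsurance on $8428 = $1685.60. OOP would hit $6407 > $5950, so the cap limits the patient to $5950 − $4721.40 = $1228.60.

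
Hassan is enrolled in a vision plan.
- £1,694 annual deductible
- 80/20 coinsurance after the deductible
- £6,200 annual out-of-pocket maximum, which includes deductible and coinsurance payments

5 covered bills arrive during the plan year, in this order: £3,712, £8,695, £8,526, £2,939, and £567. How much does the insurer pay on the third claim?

£6,820.80

Bill 1, £3,712: deductible takes £1,694, £2,018 remains; 20% of £2,018 = £403.60. Member pays £2,097.60; OOP now £2,097.60. Insurer: £3,712 − £2,097.60 = £1,614.40.
Bill 2, £8,695: deductible met; 20% of £8,695 = £1,739. Member owes £1,739 (running OOP £3,836.60). Insurer: £8,695 − £1,739 = £6,956.
Bill 3, £8,526: 20% coinsurance on £8,526 = £1,705.20. Cost to member: £1,705.20. OOP to date £5,541.80. Insurer: £8,526 − £1,705.20 = £6,820.80.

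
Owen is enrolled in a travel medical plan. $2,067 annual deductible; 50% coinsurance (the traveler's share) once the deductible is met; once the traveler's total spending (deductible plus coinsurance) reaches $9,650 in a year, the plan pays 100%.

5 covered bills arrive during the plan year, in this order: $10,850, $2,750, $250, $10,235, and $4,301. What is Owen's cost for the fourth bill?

Claim 1 — $10,850: $2,067 to deductible, leaving $8,783; traveler's 50% is $4,391.50. Cost to traveler: $6,458.50. OOP to date $6,458.50.
Claim 2 — $2,750: 50% coinsurance on $2,750 = $1,375. Traveler pays $1,375; OOP now $7,833.50.
Claim 3 — $250: deductible met; 50% of $250 = $125. Traveler owes $125 (running OOP $7,958.50).
Claim 4 — $10,235: deductible already satisfied, so traveler's share is 50% × $10,235 = $5,117.50. That would push OOP to $13,076, over the $9,650 cap, so traveler pays $9,650 − $7,958.50 = $1,691.50.

$1,691.50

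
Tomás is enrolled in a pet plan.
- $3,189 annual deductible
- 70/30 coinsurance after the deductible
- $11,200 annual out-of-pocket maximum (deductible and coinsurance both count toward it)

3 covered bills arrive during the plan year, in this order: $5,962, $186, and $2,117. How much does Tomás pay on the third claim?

#1 ($5,962): deductible takes $3,189, $2,773 remains; owner's 30% is $831.90. Owner pays $4,020.90; OOP now $4,020.90.
#2 ($186): deductible already satisfied, so owner's share is 30% × $186 = $55.80. Owner pays $55.80; OOP now $4,076.70.
#3 ($2,117): 30% coinsurance on $2,117 = $635.10. Owner pays $635.10; OOP now $4,711.80.

$635.10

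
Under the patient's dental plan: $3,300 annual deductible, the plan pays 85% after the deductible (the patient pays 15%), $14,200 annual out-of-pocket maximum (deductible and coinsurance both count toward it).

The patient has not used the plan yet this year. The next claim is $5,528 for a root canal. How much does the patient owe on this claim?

Deductible not yet touched, so the first $3,300 of the bill goes to the deductible.
After the $3,300 deductible portion, $5,528 − $3,300 = $2,228 is subject to coinsurance.
Patient's 15% share of $2,228 is $334.20.
That puts the patient's cost at $3,300 + $334.20 = $3,634.20 before any cap.
Total out-of-pocket so far would be $0 + $3,634.20 = $3,634.20, below the $14,200 cap — no reduction.

$3,634.20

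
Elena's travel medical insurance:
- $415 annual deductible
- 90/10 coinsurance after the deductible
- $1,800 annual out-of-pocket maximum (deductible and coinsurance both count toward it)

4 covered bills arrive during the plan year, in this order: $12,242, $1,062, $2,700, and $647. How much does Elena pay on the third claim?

Claim 1 ($12,242): $415 finishes the deductible; $11,827 goes to coinsurance; 10% of $11,827 = $1,182.70. Cost to traveler: $1,597.70. OOP to date $1,597.70.
Claim 2 ($1,062): deductible already satisfied, so traveler's share is 10% × $1,062 = $106.20. Traveler owes $106.20 (running OOP $1,703.90).
Claim 3 ($2,700): deductible already satisfied, so traveler's share is 10% × $2,700 = $270. That would push OOP to $1,973.90, over the $1,800 cap, so traveler pays $1,800 − $1,703.90 = $96.10.

$96.10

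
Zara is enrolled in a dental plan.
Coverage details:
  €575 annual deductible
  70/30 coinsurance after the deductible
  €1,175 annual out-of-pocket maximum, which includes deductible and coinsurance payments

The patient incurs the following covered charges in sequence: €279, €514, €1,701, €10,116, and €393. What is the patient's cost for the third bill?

#1 (€279): entire amount goes to the deductible. Cost to patient: €279. OOP to date €279.
#2 (€514): deductible takes €296, €218 remains; coinsurance €218 × 30% = €65.40. Patient owes €361.40 (running OOP €640.40).
#3 (€1,701): 30% coinsurance on €1,701 = €510.30. Patient owes €510.30 (running OOP €1,150.70).

€510.30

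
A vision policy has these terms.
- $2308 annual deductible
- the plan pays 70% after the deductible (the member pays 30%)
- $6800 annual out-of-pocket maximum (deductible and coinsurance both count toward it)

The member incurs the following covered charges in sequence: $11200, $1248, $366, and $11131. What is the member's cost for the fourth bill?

Bill 1, $11200: $2308 finishes the deductible; $8892 goes to coinsurance; coinsurance $8892 × 30% = $2667.60. Member owes $4975.60 (running OOP $4975.60).
Bill 2, $1248: 30% coinsurance on $1248 = $374.40. Member owes $374.40 (running OOP $5350).
Bill 3, $366: deductible already satisfied, so member's share is 30% × $366 = $109.80. Member owes $109.80 (running OOP $5459.80).
Bill 4, $11131: deductible met; 30% of $11131 = $3339.30. OOP would hit $8799.10 > $6800, so the cap limits the member to $6800 − $5459.80 = $1340.20.

$1340.20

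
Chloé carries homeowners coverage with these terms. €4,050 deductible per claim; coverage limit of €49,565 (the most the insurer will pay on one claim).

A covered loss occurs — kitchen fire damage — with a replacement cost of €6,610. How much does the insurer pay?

Less the €4,050 deductible: €6,610 − €4,050 = €2,560.
That's under the €49,565 cap, so the insurer reimburses the full €2,560.

€2,560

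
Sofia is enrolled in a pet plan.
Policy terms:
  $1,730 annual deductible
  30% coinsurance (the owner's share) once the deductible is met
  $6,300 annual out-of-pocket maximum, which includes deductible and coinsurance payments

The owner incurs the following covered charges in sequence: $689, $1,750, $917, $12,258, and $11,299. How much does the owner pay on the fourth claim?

$3,677.40

Claim 1 — $689: all of it applies to the deductible. Cost to owner: $689. OOP to date $689.
Claim 2 — $1,750: deductible takes $1,041, $709 remains; coinsurance $709 × 30% = $212.70. Owner pays $1,253.70; OOP now $1,942.70.
Claim 3 — $917: 30% coinsurance on $917 = $275.10. Cost to owner: $275.10. OOP to date $2,217.80.
Claim 4 — $12,258: deductible already satisfied, so owner's share is 30% × $12,258 = $3,677.40. Owner pays $3,677.40; OOP now $5,895.20.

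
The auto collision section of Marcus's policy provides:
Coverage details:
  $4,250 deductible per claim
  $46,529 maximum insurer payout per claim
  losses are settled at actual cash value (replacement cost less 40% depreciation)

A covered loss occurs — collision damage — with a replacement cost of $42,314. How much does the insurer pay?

At 40% depreciation, ACV = $42,314 − $16,925.60 = $25,388.40.
Subtract the deductible: $25,388.40 − $4,250 = $21,138.40.
$21,138.40 is within the $46,529 limit, so the insurer pays $21,138.40.

$21,138.40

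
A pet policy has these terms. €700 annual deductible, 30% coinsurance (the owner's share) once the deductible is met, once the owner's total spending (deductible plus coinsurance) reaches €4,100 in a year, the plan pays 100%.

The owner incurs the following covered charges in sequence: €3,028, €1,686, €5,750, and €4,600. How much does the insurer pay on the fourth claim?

€4,129.20

Claim 1 (€3,028): €700 to deductible, leaving €2,328; coinsurance €2,328 × 30% = €698.40. Owner pays €1,398.40; OOP now €1,398.40. Insurer: €3,028 − €1,398.40 = €1,629.60.
Claim 2 (€1,686): deductible already satisfied, so owner's share is 30% × €1,686 = €505.80. Owner owes €505.80 (running OOP €1,904.20). Insurer: €1,686 − €505.80 = €1,180.20.
Claim 3 (€5,750): deductible met; 30% of €5,750 = €1,725. Owner pays €1,725; OOP now €3,629.20. Insurer: €5,750 − €1,725 = €4,025.
Claim 4 (€4,600): deductible already satisfied, so owner's share is 30% × €4,600 = €1,380. OOP would hit €5,009.20 > €4,100, so the cap limits the owner to €4,100 − €3,629.20 = €470.80. Insurer: €4,600 − €470.80 = €4,129.20.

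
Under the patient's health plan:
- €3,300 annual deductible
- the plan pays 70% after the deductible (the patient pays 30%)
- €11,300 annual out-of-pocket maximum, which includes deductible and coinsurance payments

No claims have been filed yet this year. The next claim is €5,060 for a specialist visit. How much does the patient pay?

€3,828

The full €3,300 deductible is still open; €3,300 of this bill applies to it.
After the €3,300 deductible portion, €5,060 − €3,300 = €1,760 is subject to coinsurance.
Coinsurance: €1,760 × 30% = €528.
So the patient owes €3,300 + €528 = €3,828 before any cap.
Total out-of-pocket so far would be €0 + €3,828 = €3,828, below the €11,300 cap — no reduction.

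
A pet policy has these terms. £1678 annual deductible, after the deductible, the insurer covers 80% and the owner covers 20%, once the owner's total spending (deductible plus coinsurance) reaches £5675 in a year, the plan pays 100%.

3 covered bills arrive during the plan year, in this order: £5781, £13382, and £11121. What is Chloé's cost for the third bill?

£500

Claim 1 — £5781: £1678 to deductible, leaving £4103; 20% of £4103 = £820.60. Cost to owner: £2498.60. OOP to date £2498.60.
Claim 2 — £13382: deductible already satisfied, so owner's share is 20% × £13382 = £2676.40. Owner owes £2676.40 (running OOP £5175).
Claim 3 — £11121: 20% coinsurance on £11121 = £2224.20. Adding that to £5175 gives £7399.20, past the £5675 cap; owner pays only £5675 − £5175 = £500.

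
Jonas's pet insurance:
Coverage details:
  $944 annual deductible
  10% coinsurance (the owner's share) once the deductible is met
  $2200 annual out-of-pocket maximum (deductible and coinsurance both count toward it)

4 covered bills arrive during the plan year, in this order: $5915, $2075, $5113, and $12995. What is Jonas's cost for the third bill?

Claim 1 ($5915): $944 to deductible, leaving $4971; coinsurance $4971 × 10% = $497.10. Owner pays $1441.10; OOP now $1441.10.
Claim 2 ($2075): deductible met; 10% of $2075 = $207.50. Owner pays $207.50; OOP now $1648.60.
Claim 3 ($5113): deductible already satisfied, so owner's share is 10% × $5113 = $511.30. Owner pays $511.30; OOP now $2159.90.

$511.30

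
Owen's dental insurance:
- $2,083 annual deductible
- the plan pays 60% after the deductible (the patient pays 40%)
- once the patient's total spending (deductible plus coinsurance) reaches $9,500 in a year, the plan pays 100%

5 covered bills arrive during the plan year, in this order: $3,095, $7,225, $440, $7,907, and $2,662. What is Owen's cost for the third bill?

Claim 1 ($3,095): $2,083 to deductible, leaving $1,012; 40% of $1,012 = $404.80. Cost to patient: $2,487.80. OOP to date $2,487.80.
Claim 2 ($7,225): 40% coinsurance on $7,225 = $2,890. Patient owes $2,890 (running OOP $5,377.80).
Claim 3 ($440): 40% coinsurance on $440 = $176. Patient pays $176; OOP now $5,553.80.

$176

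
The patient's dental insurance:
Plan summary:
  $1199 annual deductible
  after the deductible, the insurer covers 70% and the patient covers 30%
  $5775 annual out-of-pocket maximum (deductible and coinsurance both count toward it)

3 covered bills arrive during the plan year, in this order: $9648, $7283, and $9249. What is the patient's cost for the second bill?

$2041.30

Claim 1 — $9648: $1199 to deductible, leaving $8449; patient's 30% is $2534.70. Patient owes $3733.70 (running OOP $3733.70).
Claim 2 — $7283: deductible already satisfied, so patient's share is 30% × $7283 = $2184.90. Adding that to $3733.70 gives $5918.60, past the $5775 cap; patient pays only $5775 − $3733.70 = $2041.30.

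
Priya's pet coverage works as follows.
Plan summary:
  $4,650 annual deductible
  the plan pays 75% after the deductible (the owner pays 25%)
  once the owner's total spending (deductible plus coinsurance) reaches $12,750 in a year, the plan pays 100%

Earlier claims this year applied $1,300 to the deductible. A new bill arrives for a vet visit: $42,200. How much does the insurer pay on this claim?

Remaining deductible: $4,650 − $1,300 = $3,350.
After the $3,350 deductible portion, $42,200 − $3,350 = $38,850 is subject to coinsurance.
Coinsurance: $38,850 × 25% = $9,712.50.
Owner responsibility before any cap: $3,350 + $9,712.50 = $13,062.50.
Year-to-date out-of-pocket would reach $1,300 + $13,062.50 = $14,362.50, above the $12,750 maximum, so the owner pays only $12,750 − $1,300 = $11,450.
Insurer pays the balance: $42,200 − $11,450 = $30,750.

$30,750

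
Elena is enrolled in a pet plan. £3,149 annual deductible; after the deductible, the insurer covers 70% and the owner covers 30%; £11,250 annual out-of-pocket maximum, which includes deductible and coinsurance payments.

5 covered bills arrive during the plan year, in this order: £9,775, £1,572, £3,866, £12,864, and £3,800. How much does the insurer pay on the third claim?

Claim 1 (£9,775): £3,149 finishes the deductible; £6,626 goes to coinsurance; coinsurance £6,626 × 30% = £1,987.80. Owner pays £5,136.80; OOP now £5,136.80. Plan pays £9,775 − £5,136.80 = £4,638.20.
Claim 2 (£1,572): deductible already satisfied, so owner's share is 30% × £1,572 = £471.60. Owner pays £471.60; OOP now £5,608.40. Insurer: £1,572 − £471.60 = £1,100.40.
Claim 3 (£3,866): deductible met; 30% of £3,866 = £1,159.80. Owner pays £1,159.80; OOP now £6,768.20. Insurer: £3,866 − £1,159.80 = £2,706.20.

£2,706.20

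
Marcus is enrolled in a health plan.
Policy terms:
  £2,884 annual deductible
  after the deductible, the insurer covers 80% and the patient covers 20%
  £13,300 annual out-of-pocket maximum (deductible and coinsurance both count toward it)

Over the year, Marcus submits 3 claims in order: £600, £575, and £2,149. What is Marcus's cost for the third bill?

Claim 1 (£600): all of it applies to the deductible. Cost to patient: £600. OOP to date £600.
Claim 2 (£575): all of it applies to the deductible. Patient pays £575; OOP now £1,175.
Claim 3 (£2,149): £1,709 to deductible, leaving £440; coinsurance £440 × 20% = £88. Patient pays £1,797; OOP now £2,972.

£1,797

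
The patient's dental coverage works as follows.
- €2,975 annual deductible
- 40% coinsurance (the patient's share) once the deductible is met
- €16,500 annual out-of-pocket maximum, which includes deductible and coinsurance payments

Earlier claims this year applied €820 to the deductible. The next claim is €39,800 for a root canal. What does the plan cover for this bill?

€24,120

Remaining deductible: €2,975 − €820 = €2,155.
The remaining €37,645 (= €39,800 − €2,155) moves to coinsurance.
Coinsurance: €37,645 × 40% = €15,058.
Patient responsibility before any cap: €2,155 + €15,058 = €17,213.
Year-to-date out-of-pocket would reach €820 + €17,213 = €18,033, above the €16,500 maximum, so the patient pays only €16,500 − €820 = €15,680.
Insurer pays the balance: €39,800 − €15,680 = €24,120.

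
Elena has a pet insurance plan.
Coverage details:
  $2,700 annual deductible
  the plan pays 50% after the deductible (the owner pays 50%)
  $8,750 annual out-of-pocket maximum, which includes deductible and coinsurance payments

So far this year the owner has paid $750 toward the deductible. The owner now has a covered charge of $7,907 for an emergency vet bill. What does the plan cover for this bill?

$750 of the $2,700 deductible is already met, leaving $1,950.
That leaves $7,907 − $1,950 = $5,957 for coinsurance.
Coinsurance: $5,957 × 50% = $2,978.50.
That puts the owner's cost at $1,950 + $2,978.50 = $4,928.50 before any cap.
Total out-of-pocket so far would be $750 + $4,928.50 = $5,678.50, below the $8,750 cap — no reduction.
Insurer pays the balance: $7,907 − $4,928.50 = $2,978.50.

$2,978.50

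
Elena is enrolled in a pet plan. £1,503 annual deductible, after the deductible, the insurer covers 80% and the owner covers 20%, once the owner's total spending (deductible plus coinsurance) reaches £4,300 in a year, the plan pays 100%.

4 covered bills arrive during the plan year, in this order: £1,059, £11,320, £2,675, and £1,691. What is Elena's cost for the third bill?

Claim 1 (£1,059): all of it applies to the deductible. Owner owes £1,059 (running OOP £1,059).
Claim 2 (£11,320): deductible takes £444, £10,876 remains; coinsurance £10,876 × 20% = £2,175.20. Owner owes £2,619.20 (running OOP £3,678.20).
Claim 3 (£2,675): deductible already satisfied, so owner's share is 20% × £2,675 = £535. Cost to owner: £535. OOP to date £4,213.20.

£535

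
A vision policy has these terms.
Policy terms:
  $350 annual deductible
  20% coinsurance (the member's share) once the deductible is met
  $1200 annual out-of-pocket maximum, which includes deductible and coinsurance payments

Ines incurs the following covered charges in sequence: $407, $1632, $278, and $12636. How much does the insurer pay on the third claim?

#1 ($407): deductible takes $350, $57 remains; 20% of $57 = $11.40. Member pays $361.40; OOP now $361.40. Insurer: $407 − $361.40 = $45.60.
#2 ($1632): 20% coinsurance on $1632 = $326.40. Cost to member: $326.40. OOP to date $687.80. Insurer: $1632 − $326.40 = $1305.60.
#3 ($278): 20% coinsurance on $278 = $55.60. Member pays $55.60; OOP now $743.40. Plan pays $278 − $55.60 = $222.40.

$222.40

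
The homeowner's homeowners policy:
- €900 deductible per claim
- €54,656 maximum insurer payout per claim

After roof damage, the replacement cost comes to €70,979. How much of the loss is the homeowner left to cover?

€16,323

Less the €900 deductible: €70,979 − €900 = €70,079.
Since €70,079 > €54,656, the payout is capped at €54,656.
Out of pocket: €70,979 − €54,656 = €16,323.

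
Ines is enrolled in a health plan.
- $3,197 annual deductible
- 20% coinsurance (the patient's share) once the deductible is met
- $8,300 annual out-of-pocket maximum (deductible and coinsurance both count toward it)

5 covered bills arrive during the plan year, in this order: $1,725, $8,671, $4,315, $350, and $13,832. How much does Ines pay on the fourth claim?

$70

Claim 1 ($1,725): entire amount goes to the deductible. Patient owes $1,725 (running OOP $1,725).
Claim 2 ($8,671): $1,472 to deductible, leaving $7,199; patient's 20% is $1,439.80. Patient pays $2,911.80; OOP now $4,636.80.
Claim 3 ($4,315): 20% coinsurance on $4,315 = $863. Patient pays $863; OOP now $5,499.80.
Claim 4 ($350): 20% coinsurance on $350 = $70. Cost to patient: $70. OOP to date $5,569.80.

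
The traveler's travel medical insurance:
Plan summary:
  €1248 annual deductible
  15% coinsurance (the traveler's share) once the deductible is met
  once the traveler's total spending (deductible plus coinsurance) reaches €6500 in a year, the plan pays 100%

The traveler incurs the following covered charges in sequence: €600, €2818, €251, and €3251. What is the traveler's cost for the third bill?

€37.65

Claim 1 (€600): fully absorbed by the deductible. Cost to traveler: €600. OOP to date €600.
Claim 2 (€2818): €648 finishes the deductible; €2170 goes to coinsurance; 15% of €2170 = €325.50. Traveler pays €973.50; OOP now €1573.50.
Claim 3 (€251): 15% coinsurance on €251 = €37.65. Traveler pays €37.65; OOP now €1611.15.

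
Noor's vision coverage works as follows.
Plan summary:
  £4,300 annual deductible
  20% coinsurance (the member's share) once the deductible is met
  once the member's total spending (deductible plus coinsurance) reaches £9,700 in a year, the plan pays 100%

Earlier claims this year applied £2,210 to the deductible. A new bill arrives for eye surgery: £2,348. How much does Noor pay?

£2,141.60

£2,210 of the £4,300 deductible is already met, leaving £2,090.
That leaves £2,348 − £2,090 = £258 for coinsurance.
20% of £258 = £51.60 falls to the member.
Member responsibility before any cap: £2,090 + £51.60 = £2,141.60.
Total out-of-pocket so far would be £2,210 + £2,141.60 = £4,351.60, below the £9,700 cap — no reduction.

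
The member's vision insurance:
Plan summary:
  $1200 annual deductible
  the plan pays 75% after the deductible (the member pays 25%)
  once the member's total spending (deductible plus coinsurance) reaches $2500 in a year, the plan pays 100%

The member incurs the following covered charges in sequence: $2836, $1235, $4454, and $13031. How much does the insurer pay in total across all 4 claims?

#1 ($2836): deductible takes $1200, $1636 remains; member's 25% is $409. Member pays $1609; OOP now $1609. Insurer: $2836 − $1609 = $1227.
#2 ($1235): deductible met; 25% of $1235 = $308.75. Member pays $308.75; OOP now $1917.75. Insurer: $1235 − $308.75 = $926.25.
#3 ($4454): deductible met; 25% of $4454 = $1113.50. Adding that to $1917.75 gives $3031.25, past the $2500 cap; member pays only $2500 − $1917.75 = $582.25. Plan pays $4454 − $582.25 = $3871.75.
#4 ($13031): deductible already satisfied, so member's share is 25% × $13031 = $3257.75. OOP would hit $5757.75 > $2500, so the cap limits the member to $2500 − $2500 = $0. Plan pays $13031 − $0 = $13031.
Insurer total = bills − member's total = $21556 − $2500 = $19056.

$19056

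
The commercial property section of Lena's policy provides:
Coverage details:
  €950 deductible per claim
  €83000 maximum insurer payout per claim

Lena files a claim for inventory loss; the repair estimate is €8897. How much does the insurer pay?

€7947

Less the €950 deductible: €8897 − €950 = €7947.
€7947 ≤ €83000, so the limit doesn't bind; insurer pays €7947.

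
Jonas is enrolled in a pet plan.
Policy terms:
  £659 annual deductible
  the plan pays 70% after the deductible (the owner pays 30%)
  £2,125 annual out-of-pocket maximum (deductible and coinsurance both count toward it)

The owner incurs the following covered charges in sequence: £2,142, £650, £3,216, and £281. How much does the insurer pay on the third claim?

#1 (£2,142): £659 finishes the deductible; £1,483 goes to coinsurance; owner's 30% is £444.90. Cost to owner: £1,103.90. OOP to date £1,103.90. Insurer: £2,142 − £1,103.90 = £1,038.10.
#2 (£650): 30% coinsurance on £650 = £195. Owner pays £195; OOP now £1,298.90. Plan pays £650 − £195 = £455.
#3 (£3,216): deductible met; 30% of £3,216 = £964.80. That would push OOP to £2,263.70, over the £2,125 cap, so owner pays £2,125 − £1,298.90 = £826.10. Insurer: £3,216 − £826.10 = £2,389.90.

£2,389.90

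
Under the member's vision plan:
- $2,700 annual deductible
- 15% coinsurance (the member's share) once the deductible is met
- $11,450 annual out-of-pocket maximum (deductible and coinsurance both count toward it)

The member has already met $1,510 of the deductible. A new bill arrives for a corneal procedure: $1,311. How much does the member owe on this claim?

Deductible still to meet: $2,700 − $1,510 = $1,190.
That leaves $1,311 − $1,190 = $121 for coinsurance.
Coinsurance: $121 × 15% = $18.15.
So the member owes $1,190 + $18.15 = $1,208.15 before any cap.
Year-to-date out-of-pocket becomes $1,510 + $1,208.15 = $2,718.15, still under the $11,450 maximum, so no cap applies.

$1,208.15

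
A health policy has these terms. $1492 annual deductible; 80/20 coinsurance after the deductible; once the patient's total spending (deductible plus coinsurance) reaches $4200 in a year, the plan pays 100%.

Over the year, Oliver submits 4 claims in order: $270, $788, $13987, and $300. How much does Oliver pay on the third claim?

$3142

Bill 1, $270: entire amount goes to the deductible. Patient pays $270; OOP now $270.
Bill 2, $788: entire amount goes to the deductible. Patient owes $788 (running OOP $1058).
Bill 3, $13987: deductible takes $434, $13553 remains; coinsurance $13553 × 20% = $2710.60. Claim cost before the cap: $434 + $2710.60 = $3144.60. OOP would hit $4202.60 > $4200, so the cap limits the patient to $4200 − $1058 = $3142.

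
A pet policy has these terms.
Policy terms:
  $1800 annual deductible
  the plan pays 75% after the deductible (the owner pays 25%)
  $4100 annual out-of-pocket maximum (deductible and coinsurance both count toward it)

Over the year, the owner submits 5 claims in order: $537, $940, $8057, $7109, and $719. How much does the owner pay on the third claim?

#1 ($537): fully absorbed by the deductible. Cost to owner: $537. OOP to date $537.
#2 ($940): fully absorbed by the deductible. Owner owes $940 (running OOP $1477).
#3 ($8057): $323 finishes the deductible; $7734 goes to coinsurance; owner's 25% is $1933.50. Owner owes $2256.50 (running OOP $3733.50).

$2256.50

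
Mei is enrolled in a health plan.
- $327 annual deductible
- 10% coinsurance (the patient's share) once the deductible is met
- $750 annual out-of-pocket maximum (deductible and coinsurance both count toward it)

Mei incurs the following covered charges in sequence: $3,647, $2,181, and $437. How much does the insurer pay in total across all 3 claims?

#1 ($3,647): $327 to deductible, leaving $3,320; 10% of $3,320 = $332. Cost to patient: $659. OOP to date $659. Plan pays $3,647 − $659 = $2,988.
#2 ($2,181): deductible already satisfied, so patient's share is 10% × $2,181 = $218.10. Adding that to $659 gives $877.10, past the $750 cap; patient pays only $750 − $659 = $91. Plan pays $2,181 − $91 = $2,090.
#3 ($437): deductible already satisfied, so patient's share is 10% × $437 = $43.70. That would push OOP to $793.70, over the $750 cap, so patient pays $750 − $750 = $0. Insurer: $437 − $0 = $437.
Insurer total: $2,988 + $2,090 + $437 = $5,515.

$5,515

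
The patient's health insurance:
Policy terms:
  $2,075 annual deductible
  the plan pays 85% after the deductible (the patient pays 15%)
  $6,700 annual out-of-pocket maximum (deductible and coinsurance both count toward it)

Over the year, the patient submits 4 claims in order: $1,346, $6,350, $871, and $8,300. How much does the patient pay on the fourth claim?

$1,245

#1 ($1,346): all of it applies to the deductible. Patient pays $1,346; OOP now $1,346.
#2 ($6,350): $729 finishes the deductible; $5,621 goes to coinsurance; patient's 15% is $843.15. Cost to patient: $1,572.15. OOP to date $2,918.15.
#3 ($871): 15% coinsurance on $871 = $130.65. Patient pays $130.65; OOP now $3,048.80.
#4 ($8,300): deductible already satisfied, so patient's share is 15% × $8,300 = $1,245. Patient pays $1,245; OOP now $4,293.80.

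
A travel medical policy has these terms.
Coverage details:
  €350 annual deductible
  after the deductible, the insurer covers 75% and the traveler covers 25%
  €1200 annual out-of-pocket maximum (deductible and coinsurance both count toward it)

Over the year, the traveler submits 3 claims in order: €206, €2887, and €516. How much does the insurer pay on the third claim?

#1 (€206): all of it applies to the deductible. Cost to traveler: €206. OOP to date €206. Insurer: €206 − €206 = €0.
#2 (€2887): €144 to deductible, leaving €2743; coinsurance €2743 × 25% = €685.75. Traveler pays €829.75; OOP now €1035.75. Insurer: €2887 − €829.75 = €2057.25.
#3 (€516): deductible already satisfied, so traveler's share is 25% × €516 = €129. Cost to traveler: €129. OOP to date €1164.75. Plan pays €516 − €129 = €387.

€387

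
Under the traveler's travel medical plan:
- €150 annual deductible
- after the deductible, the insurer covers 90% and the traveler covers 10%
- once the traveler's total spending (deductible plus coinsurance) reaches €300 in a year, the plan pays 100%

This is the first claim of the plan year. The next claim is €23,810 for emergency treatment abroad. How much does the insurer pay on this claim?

Nothing has been paid toward the €150 deductible, so the first €150 of this charge is applied there.
The remaining €23,660 (= €23,810 − €150) moves to coinsurance.
Traveler's 10% share of €23,660 is €2,366.
Traveler responsibility before any cap: €150 + €2,366 = €2,516.
Year-to-date out-of-pocket would reach €0 + €2,516 = €2,516, above the €300 maximum, so the traveler pays only €300 − €0 = €300.
Insurer pays the balance: €23,810 − €300 = €23,510.

€23,510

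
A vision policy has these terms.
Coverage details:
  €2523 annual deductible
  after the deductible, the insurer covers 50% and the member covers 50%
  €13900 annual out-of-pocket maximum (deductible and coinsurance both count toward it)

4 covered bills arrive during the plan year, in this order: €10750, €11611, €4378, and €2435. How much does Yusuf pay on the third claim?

€1458

#1 (€10750): €2523 to deductible, leaving €8227; 50% of €8227 = €4113.50. Member owes €6636.50 (running OOP €6636.50).
#2 (€11611): deductible already satisfied, so member's share is 50% × €11611 = €5805.50. Member owes €5805.50 (running OOP €12442).
#3 (€4378): 50% coinsurance on €4378 = €2189. Adding that to €12442 gives €14631, past the €13900 cap; member pays only €13900 − €12442 = €1458.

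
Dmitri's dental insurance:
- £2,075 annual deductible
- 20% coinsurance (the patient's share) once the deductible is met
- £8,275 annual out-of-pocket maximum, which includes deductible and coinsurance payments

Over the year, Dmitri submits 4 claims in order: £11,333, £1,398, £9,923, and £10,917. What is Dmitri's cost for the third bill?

£1,984.60

Claim 1 — £11,333: £2,075 to deductible, leaving £9,258; 20% of £9,258 = £1,851.60. Patient owes £3,926.60 (running OOP £3,926.60).
Claim 2 — £1,398: 20% coinsurance on £1,398 = £279.60. Cost to patient: £279.60. OOP to date £4,206.20.
Claim 3 — £9,923: 20% coinsurance on £9,923 = £1,984.60. Patient pays £1,984.60; OOP now £6,190.80.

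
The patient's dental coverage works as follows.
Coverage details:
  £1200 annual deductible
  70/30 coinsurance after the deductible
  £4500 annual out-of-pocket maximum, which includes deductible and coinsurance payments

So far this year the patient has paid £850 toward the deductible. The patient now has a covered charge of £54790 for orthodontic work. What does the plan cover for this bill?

£51140

£850 of the £1200 deductible is already met, leaving £350.
After the £350 deductible portion, £54790 − £350 = £54440 is subject to coinsurance.
Coinsurance: £54440 × 30% = £16332.
So the patient owes £350 + £16332 = £16682 before any cap.
Adding £16682 to the £850 already spent would give £17532, which exceeds the £4500 cap; the patient pays just £4500 − £850 = £3650.
The insurer covers the remainder: £54790 − £3650 = £51140.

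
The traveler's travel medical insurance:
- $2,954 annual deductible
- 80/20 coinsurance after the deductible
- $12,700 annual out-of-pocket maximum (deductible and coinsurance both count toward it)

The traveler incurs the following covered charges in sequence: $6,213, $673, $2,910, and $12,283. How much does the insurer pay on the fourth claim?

$9,826.40

Bill 1, $6,213: $2,954 to deductible, leaving $3,259; 20% of $3,259 = $651.80. Traveler pays $3,605.80; OOP now $3,605.80. Insurer: $6,213 − $3,605.80 = $2,607.20.
Bill 2, $673: 20% coinsurance on $673 = $134.60. Traveler owes $134.60 (running OOP $3,740.40). Insurer: $673 − $134.60 = $538.40.
Bill 3, $2,910: deductible met; 20% of $2,910 = $582. Traveler pays $582; OOP now $4,322.40. Plan pays $2,910 − $582 = $2,328.
Bill 4, $12,283: deductible already satisfied, so traveler's share is 20% × $12,283 = $2,456.60. Traveler pays $2,456.60; OOP now $6,779. Plan pays $12,283 − $2,456.60 = $9,826.40.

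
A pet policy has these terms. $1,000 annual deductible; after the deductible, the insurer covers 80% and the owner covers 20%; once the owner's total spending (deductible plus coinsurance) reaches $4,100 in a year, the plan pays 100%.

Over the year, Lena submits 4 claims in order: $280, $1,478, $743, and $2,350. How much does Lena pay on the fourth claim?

Bill 1, $280: fully absorbed by the deductible. Cost to owner: $280. OOP to date $280.
Bill 2, $1,478: $720 to deductible, leaving $758; owner's 20% is $151.60. Cost to owner: $871.60. OOP to date $1,151.60.
Bill 3, $743: deductible already satisfied, so owner's share is 20% × $743 = $148.60. Cost to owner: $148.60. OOP to date $1,300.20.
Bill 4, $2,350: 20% coinsurance on $2,350 = $470. Cost to owner: $470. OOP to date $1,770.20.

$470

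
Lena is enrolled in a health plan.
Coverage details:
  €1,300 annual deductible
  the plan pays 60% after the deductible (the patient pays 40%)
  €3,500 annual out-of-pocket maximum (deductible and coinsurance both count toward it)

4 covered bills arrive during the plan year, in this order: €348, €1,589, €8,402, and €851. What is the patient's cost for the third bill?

Bill 1, €348: fully absorbed by the deductible. Patient pays €348; OOP now €348.
Bill 2, €1,589: €952 finishes the deductible; €637 goes to coinsurance; coinsurance €637 × 40% = €254.80. Patient owes €1,206.80 (running OOP €1,554.80).
Bill 3, €8,402: 40% coinsurance on €8,402 = €3,360.80. Adding that to €1,554.80 gives €4,915.60, past the €3,500 cap; patient pays only €3,500 − €1,554.80 = €1,945.20.

€1,945.20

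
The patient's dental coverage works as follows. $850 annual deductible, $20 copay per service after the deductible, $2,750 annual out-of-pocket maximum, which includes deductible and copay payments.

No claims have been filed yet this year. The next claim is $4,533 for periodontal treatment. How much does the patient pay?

$870

The full $850 deductible is still open; $850 of this bill applies to it.
That leaves $4,533 − $850 = $3,683 for the copay.
Copay on this service: $20.
So the patient owes $850 + $20 = $870 before any cap.
Total out-of-pocket so far would be $0 + $870 = $870, below the $2,750 cap — no reduction.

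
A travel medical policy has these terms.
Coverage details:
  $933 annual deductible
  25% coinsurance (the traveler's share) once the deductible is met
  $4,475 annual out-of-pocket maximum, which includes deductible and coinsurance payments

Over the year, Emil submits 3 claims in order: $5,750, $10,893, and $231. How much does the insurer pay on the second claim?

Bill 1, $5,750: $933 to deductible, leaving $4,817; coinsurance $4,817 × 25% = $1,204.25. Cost to traveler: $2,137.25. OOP to date $2,137.25. Plan pays $5,750 − $2,137.25 = $3,612.75.
Bill 2, $10,893: 25% coinsurance on $10,893 = $2,723.25. Adding that to $2,137.25 gives $4,860.50, past the $4,475 cap; traveler pays only $4,475 − $2,137.25 = $2,337.75. Plan pays $10,893 − $2,337.75 = $8,555.25.

$8,555.25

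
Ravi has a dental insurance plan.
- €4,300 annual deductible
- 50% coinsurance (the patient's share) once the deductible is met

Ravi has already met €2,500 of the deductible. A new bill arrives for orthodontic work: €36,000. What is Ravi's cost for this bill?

€18,900

Deductible still to meet: €4,300 − €2,500 = €1,800.
The remaining €34,200 (= €36,000 − €1,800) moves to coinsurance.
Coinsurance: €34,200 × 50% = €17,100.
That puts the patient's cost at €1,800 + €17,100 = €18,900.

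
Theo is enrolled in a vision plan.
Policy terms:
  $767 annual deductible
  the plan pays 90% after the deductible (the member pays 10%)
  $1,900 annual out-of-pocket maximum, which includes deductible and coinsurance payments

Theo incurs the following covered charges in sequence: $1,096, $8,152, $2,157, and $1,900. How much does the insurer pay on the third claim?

$1,941.30

Claim 1 ($1,096): $767 to deductible, leaving $329; coinsurance $329 × 10% = $32.90. Member owes $799.90 (running OOP $799.90). Insurer: $1,096 − $799.90 = $296.10.
Claim 2 ($8,152): deductible met; 10% of $8,152 = $815.20. Member pays $815.20; OOP now $1,615.10. Insurer: $8,152 − $815.20 = $7,336.80.
Claim 3 ($2,157): deductible met; 10% of $2,157 = $215.70. Cost to member: $215.70. OOP to date $1,830.80. Insurer: $2,157 − $215.70 = $1,941.30.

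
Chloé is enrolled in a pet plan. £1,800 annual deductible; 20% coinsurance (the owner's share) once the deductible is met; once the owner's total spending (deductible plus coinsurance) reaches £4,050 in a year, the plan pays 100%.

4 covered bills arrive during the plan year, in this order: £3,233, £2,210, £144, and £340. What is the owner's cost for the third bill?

#1 (£3,233): £1,800 finishes the deductible; £1,433 goes to coinsurance; owner's 20% is £286.60. Owner owes £2,086.60 (running OOP £2,086.60).
#2 (£2,210): deductible already satisfied, so owner's share is 20% × £2,210 = £442. Owner owes £442 (running OOP £2,528.60).
#3 (£144): deductible met; 20% of £144 = £28.80. Owner owes £28.80 (running OOP £2,557.40).

£28.80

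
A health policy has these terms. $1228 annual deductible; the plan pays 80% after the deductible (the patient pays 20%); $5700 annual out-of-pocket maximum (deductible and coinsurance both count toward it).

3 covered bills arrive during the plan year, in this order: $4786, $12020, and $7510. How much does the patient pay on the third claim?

Bill 1, $4786: $1228 finishes the deductible; $3558 goes to coinsurance; patient's 20% is $711.60. Patient pays $1939.60; OOP now $1939.60.
Bill 2, $12020: deductible met; 20% of $12020 = $2404. Patient owes $2404 (running OOP $4343.60).
Bill 3, $7510: 20% coinsurance on $7510 = $1502. OOP would hit $5845.60 > $5700, so the cap limits the patient to $5700 − $4343.60 = $1356.40.

$1356.40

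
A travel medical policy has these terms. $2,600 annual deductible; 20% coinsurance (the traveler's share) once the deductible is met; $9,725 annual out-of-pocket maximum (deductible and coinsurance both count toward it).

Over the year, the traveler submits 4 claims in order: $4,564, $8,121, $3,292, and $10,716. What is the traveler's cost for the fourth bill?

Claim 1 — $4,564: deductible takes $2,600, $1,964 remains; coinsurance $1,964 × 20% = $392.80. Cost to traveler: $2,992.80. OOP to date $2,992.80.
Claim 2 — $8,121: deductible already satisfied, so traveler's share is 20% × $8,121 = $1,624.20. Traveler pays $1,624.20; OOP now $4,617.
Claim 3 — $3,292: 20% coinsurance on $3,292 = $658.40. Cost to traveler: $658.40. OOP to date $5,275.40.
Claim 4 — $10,716: 20% coinsurance on $10,716 = $2,143.20. Traveler pays $2,143.20; OOP now $7,418.60.

$2,143.20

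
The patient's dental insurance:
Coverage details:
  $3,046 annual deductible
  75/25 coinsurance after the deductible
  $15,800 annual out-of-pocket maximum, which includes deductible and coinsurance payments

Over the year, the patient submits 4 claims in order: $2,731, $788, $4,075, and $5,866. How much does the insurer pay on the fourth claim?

Bill 1, $2,731: fully absorbed by the deductible. Patient owes $2,731 (running OOP $2,731). Plan pays $2,731 − $2,731 = $0.
Bill 2, $788: $315 to deductible, leaving $473; coinsurance $473 × 25% = $118.25. Patient owes $433.25 (running OOP $3,164.25). Insurer: $788 − $433.25 = $354.75.
Bill 3, $4,075: deductible met; 25% of $4,075 = $1,018.75. Patient pays $1,018.75; OOP now $4,183. Insurer: $4,075 − $1,018.75 = $3,056.25.
Bill 4, $5,866: 25% coinsurance on $5,866 = $1,466.50. Patient owes $1,466.50 (running OOP $5,649.50). Insurer: $5,866 − $1,466.50 = $4,399.50.

$4,399.50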